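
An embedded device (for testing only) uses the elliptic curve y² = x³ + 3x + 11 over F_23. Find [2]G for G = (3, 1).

(12, 2)

tangent at (3, 1): λ = (3·3² + 3)/(2·1) ≡ 7/2. 2⁻¹ ≡ 12 (mod 23), so λ ≡ 7·12 ≡ 15.
  x = λ² - 3 - 3 = 225 - 6 ≡ 12; y = λ·(3 - 12) - 1 ≡ 2. → (12, 2)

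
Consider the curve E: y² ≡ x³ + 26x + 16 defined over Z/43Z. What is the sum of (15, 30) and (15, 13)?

The two points share x = 15 and their y-coordinates satisfy 30 + 13 ≡ 0 (mod 43), so they are inverses. Their sum is ∞.

O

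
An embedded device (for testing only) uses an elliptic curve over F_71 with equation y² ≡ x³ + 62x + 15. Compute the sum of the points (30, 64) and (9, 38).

(30, 64) + (9, 38). λ = (38 - 64)/(9 - 30) ≡ 45/50 mod 71. 50⁻¹ ≡ 27 (mod 71) since 50·27 = 1350 ≡ 1, so λ ≡ 8.
  x = λ² - 30 - 9 = 64 - 39 ≡ 25; y = λ·(30 - 25) - 64 ≡ 47. → (25, 47)

(25, 47)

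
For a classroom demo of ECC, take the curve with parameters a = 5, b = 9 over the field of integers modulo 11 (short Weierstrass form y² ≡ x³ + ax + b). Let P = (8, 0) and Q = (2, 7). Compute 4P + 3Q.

First 4P:
Repeated addition: build up to 4P.
2P: (8, 0) + (8, 0): same x and y₁ ≡ -y₂, so the sum is the point at infinity.
3P: the point at infinity + (8, 0) = (8, 0) (identity).
4P: (8, 0) + (8, 0): same x and y₁ ≡ -y₂, so the sum is the point at infinity.
4P = the point at infinity.
Next 3Q:
Repeated addition: build up to 3Q.
2Q: tangent at (2, 7): λ = (3·2² + 5)/(2·7) ≡ 6/3. 3⁻¹ ≡ 4 (mod 11), so λ ≡ 6·4 ≡ 2.
  x = λ² - 2 - 2 = 4 - 4 ≡ 0; y = λ·(2 - 0) - 7 ≡ 8. → (0, 8)
3Q: (0, 8) + (2, 7). λ = (7 - 8)/(2 - 0) ≡ 10/2 mod 11. 2⁻¹ ≡ 6 (mod 11), so λ ≡ 5.
  x = λ² - 0 - 2 = 25 - 2 ≡ 1; y = λ·(0 - 1) - 8 ≡ 9. → (1, 9)
3Q = (1, 9).
Finally 4P + 3Q:
the point at infinity + (1, 9) = (1, 9) (identity).

(1, 9)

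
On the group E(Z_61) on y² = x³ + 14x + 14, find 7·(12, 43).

Write G = (12, 43).
Double-and-add on 7 = (111)₂. Start with G = (12, 43) for the leading 1-bit.
double: tangent at (12, 43): λ = (3·12² + 14)/(2·43) ≡ 19/25. 25⁻¹ ≡ 22 (mod 61) since 25·22 = 550 ≡ 1, so λ ≡ 19·22 ≡ 52.
  x = λ² - 12 - 12 = 2704 - 24 ≡ 57; y = λ·(12 - 57) - 43 ≡ 57. → (57, 57)
add G: (57, 57) + (12, 43). λ = (43 - 57)/(12 - 57) ≡ 47/16 mod 61. 16⁻¹ ≡ 42 (mod 61), so λ ≡ 22.
  x = λ² - 57 - 12 = 484 - 69 ≡ 49; y = λ·(57 - 49) - 57 ≡ 58. → (49, 58)
double: tangent at (49, 58): λ = (3·49² + 14)/(2·58) ≡ 19/55. 55⁻¹ ≡ 10 (mod 61) since 55·10 = 550 ≡ 1, so λ ≡ 19·10 ≡ 7.
  x = λ² - 49 - 49 = 49 - 98 ≡ 12; y = λ·(49 - 12) - 58 ≡ 18. → (12, 18)
add G: (12, 18) + (12, 43): same x and y₁ ≡ -y₂, so the sum is the point at infinity.

O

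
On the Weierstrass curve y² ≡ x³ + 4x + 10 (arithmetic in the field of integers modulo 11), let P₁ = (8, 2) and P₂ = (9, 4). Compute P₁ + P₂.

(8, 2) + (9, 4). λ = (4 - 2)/(9 - 8) ≡ 2/1 mod 11. 1⁻¹ ≡ 1 (mod 11), so λ ≡ 2.
  x = λ² - 8 - 9 = 4 - 17 ≡ 9; y = λ·(8 - 9) - 2 ≡ 7. → (9, 7)

(9, 7)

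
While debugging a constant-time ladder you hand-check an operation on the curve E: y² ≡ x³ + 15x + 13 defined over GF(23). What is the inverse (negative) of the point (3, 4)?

-(3, 4) = (3, -4 mod 23) = (3, 19).

(3, 19)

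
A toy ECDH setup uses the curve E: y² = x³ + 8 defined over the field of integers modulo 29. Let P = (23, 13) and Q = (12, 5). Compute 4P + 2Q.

(22, 19)

First 4P:
Double-and-add on 4 = (100)₂. Start with P = (23, 13) for the leading 1-bit.
double: tangent at (23, 13): λ = (3·23² + 0)/(2·13) ≡ 21/26. 26⁻¹ ≡ 19 (mod 29), so λ ≡ 21·19 ≡ 22.
  x = λ² - 23 - 23 = 484 - 46 ≡ 3; y = λ·(23 - 3) - 13 ≡ 21. → (3, 21)
double: tangent at (3, 21): λ = (3·3² + 0)/(2·21) ≡ 27/13. 13⁻¹ ≡ 9 (mod 29) since 13·9 = 117 ≡ 1, so λ ≡ 27·9 ≡ 11.
  x = λ² - 3 - 3 = 121 - 6 ≡ 28; y = λ·(3 - 28) - 21 ≡ 23. → (28, 23)
4P = (28, 23).
Next 2Q:
Repeated addition: build up to 2Q.
2Q: tangent at (12, 5): λ = (3·12² + 0)/(2·5) ≡ 26/10. 10⁻¹ ≡ 3 (mod 29) since 10·3 = 30 ≡ 1, so λ ≡ 26·3 ≡ 20.
  x = λ² - 12 - 12 = 400 - 24 ≡ 28; y = λ·(12 - 28) - 5 ≡ 23. → (28, 23)
2Q = (28, 23).
Finally 4P + 2Q:
tangent at (28, 23): λ = (3·28² + 0)/(2·23) ≡ 3/17. 17⁻¹ ≡ 12 (mod 29) since 17·12 = 204 ≡ 1, so λ ≡ 3·12 ≡ 7.
  x = λ² - 28 - 28 = 49 - 56 ≡ 22; y = λ·(28 - 22) - 23 ≡ 19. → (22, 19)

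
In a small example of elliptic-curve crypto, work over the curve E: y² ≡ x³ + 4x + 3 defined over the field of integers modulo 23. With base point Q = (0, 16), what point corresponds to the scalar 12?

Repeated addition: build up to 12Q.
2Q: tangent at (0, 16): λ = (3·0² + 4)/(2·16) ≡ 4/9. 9⁻¹ ≡ 18 (mod 23), so λ ≡ 4·18 ≡ 3.
  x = λ² - 0 - 0 = 9 - 0 ≡ 9; y = λ·(0 - 9) - 16 ≡ 3. → (9, 3)
3Q: (9, 3) + (0, 16). λ = (16 - 3)/(0 - 9) ≡ 13/14 mod 23. 14⁻¹ ≡ 5 (mod 23) since 14·5 = 70 ≡ 1, so λ ≡ 19.
  x = λ² - 9 - 0 = 361 - 9 ≡ 7; y = λ·(9 - 7) - 3 ≡ 12. → (7, 12)
4Q: (7, 12) + (0, 16). λ = (16 - 12)/(0 - 7) ≡ 4/16 mod 23. 16⁻¹ ≡ 13 (mod 23), so λ ≡ 6.
  x = λ² - 7 - 0 = 36 - 7 ≡ 6; y = λ·(7 - 6) - 12 ≡ 17. → (6, 17)
5Q: (6, 17) + (0, 16). λ = (16 - 17)/(0 - 6) ≡ 22/17 mod 23. 17⁻¹ ≡ 19 (mod 23), so λ ≡ 4.
  x = λ² - 6 - 0 = 16 - 6 ≡ 10; y = λ·(6 - 10) - 17 ≡ 13. → (10, 13)
6Q: (10, 13) + (0, 16). λ = (16 - 13)/(0 - 10) ≡ 3/13 mod 23. 13⁻¹ ≡ 16 (mod 23), so λ ≡ 2.
  x = λ² - 10 - 0 = 4 - 10 ≡ 17; y = λ·(10 - 17) - 13 ≡ 19. → (17, 19)
7Q: (17, 19) + (0, 16). λ = (16 - 19)/(0 - 17) ≡ 20/6 mod 23. 6⁻¹ ≡ 4 (mod 23), so λ ≡ 11.
  x = λ² - 17 - 0 = 121 - 17 ≡ 12; y = λ·(17 - 12) - 19 ≡ 13. → (12, 13)
8Q: (12, 13) + (0, 16). λ = (16 - 13)/(0 - 12) ≡ 3/11 mod 23. 11⁻¹ ≡ 21 (mod 23), so λ ≡ 17.
  x = λ² - 12 - 0 = 289 - 12 ≡ 1; y = λ·(12 - 1) - 13 ≡ 13. → (1, 13)
9Q: (1, 13) + (0, 16). λ = (16 - 13)/(0 - 1) ≡ 3/22 mod 23. 22⁻¹ ≡ 22 (mod 23), so λ ≡ 20.
  x = λ² - 1 - 0 = 400 - 1 ≡ 8; y = λ·(1 - 8) - 13 ≡ 8. → (8, 8)
10Q: (8, 8) + (0, 16). λ = (16 - 8)/(0 - 8) ≡ 8/15 mod 23. 15⁻¹ ≡ 20 (mod 23), so λ ≡ 22.
  x = λ² - 8 - 0 = 484 - 8 ≡ 16; y = λ·(8 - 16) - 8 ≡ 0. → (16, 0)
11Q: (16, 0) + (0, 16). λ = (16 - 0)/(0 - 16) ≡ 16/7 mod 23. 7⁻¹ ≡ 10 (mod 23), so λ ≡ 22.
  x = λ² - 16 - 0 = 484 - 16 ≡ 8; y = λ·(16 - 8) - 0 ≡ 15. → (8, 15)
12Q: (8, 15) + (0, 16). λ = (16 - 15)/(0 - 8) ≡ 1/15 mod 23. 15⁻¹ ≡ 20 (mod 23), so λ ≡ 20.
  x = λ² - 8 - 0 = 400 - 8 ≡ 1; y = λ·(8 - 1) - 15 ≡ 10. → (1, 10)

(1, 10)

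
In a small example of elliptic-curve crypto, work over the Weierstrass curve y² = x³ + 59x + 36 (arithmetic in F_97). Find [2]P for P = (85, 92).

tangent at (85, 92): λ = (3·85² + 59)/(2·92) ≡ 6/87. 87⁻¹ ≡ 29 (mod 97) since 87·29 = 2523 ≡ 1, so λ ≡ 6·29 ≡ 77.
  x = λ² - 85 - 85 = 5929 - 170 ≡ 36; y = λ·(85 - 36) - 92 ≡ 92. → (36, 92)

(36, 92)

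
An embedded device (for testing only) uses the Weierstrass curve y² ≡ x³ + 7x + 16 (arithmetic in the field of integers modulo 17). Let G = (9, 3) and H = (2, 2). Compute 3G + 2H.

(11, 8)

First 3G:
Repeated addition: build up to 3G.
2G: tangent at (9, 3): λ = (3·9² + 7)/(2·3) ≡ 12/6. 6⁻¹ ≡ 3 (mod 17) since 6·3 = 18 ≡ 1, so λ ≡ 12·3 ≡ 2.
  x = λ² - 9 - 9 = 4 - 18 ≡ 3; y = λ·(9 - 3) - 3 ≡ 9. → (3, 9)
3G: (3, 9) + (9, 3). λ = (3 - 9)/(9 - 3) ≡ 11/6 mod 17. 6⁻¹ ≡ 3 (mod 17) since 6·3 = 18 ≡ 1, so λ ≡ 16.
  x = λ² - 3 - 9 = 256 - 12 ≡ 6; y = λ·(3 - 6) - 9 ≡ 11. → (6, 11)
3G = (6, 11).
Next 2H:
Repeated addition: build up to 2H.
2H: tangent at (2, 2): λ = (3·2² + 7)/(2·2) ≡ 2/4. 4⁻¹ ≡ 13 (mod 17) since 4·13 = 52 ≡ 1, so λ ≡ 2·13 ≡ 9.
  x = λ² - 2 - 2 = 81 - 4 ≡ 9; y = λ·(2 - 9) - 2 ≡ 3. → (9, 3)
2H = (9, 3).
Finally 3G + 2H:
(6, 11) + (9, 3). λ = (3 - 11)/(9 - 6) ≡ 9/3 mod 17. 3⁻¹ ≡ 6 (mod 17), so λ ≡ 3.
  x = λ² - 6 - 9 = 9 - 15 ≡ 11; y = λ·(6 - 11) - 11 ≡ 8. → (11, 8)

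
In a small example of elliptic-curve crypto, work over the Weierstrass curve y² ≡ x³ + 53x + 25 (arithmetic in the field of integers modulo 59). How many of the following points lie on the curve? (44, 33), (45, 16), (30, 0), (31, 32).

2

(44, 33): 33² ≡ 27, rhs ≡ 44 → off.
(45, 16): 16² ≡ 20, rhs ≡ 20 → on.
(30, 0): 0² ≡ 0, rhs ≡ 0 → on.
(31, 32): 32² ≡ 21, rhs ≡ 12 → off.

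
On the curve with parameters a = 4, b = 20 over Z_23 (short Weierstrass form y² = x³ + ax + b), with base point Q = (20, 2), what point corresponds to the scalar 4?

(9, 16)

Double-and-add on 4 = (100)₂. Start with Q = (20, 2) for the leading 1-bit.
double: tangent at (20, 2): λ = (3·20² + 4)/(2·2) ≡ 8/4. 4⁻¹ ≡ 6 (mod 23), so λ ≡ 8·6 ≡ 2.
  x = λ² - 20 - 20 = 4 - 40 ≡ 10; y = λ·(20 - 10) - 2 ≡ 18. → (10, 18)
double: tangent at (10, 18): λ = (3·10² + 4)/(2·18) ≡ 5/13. 13⁻¹ ≡ 16 (mod 23), so λ ≡ 5·16 ≡ 11.
  x = λ² - 10 - 10 = 121 - 20 ≡ 9; y = λ·(10 - 9) - 18 ≡ 16. → (9, 16)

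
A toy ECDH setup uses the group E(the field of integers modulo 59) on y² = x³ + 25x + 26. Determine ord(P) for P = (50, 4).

2P: tangent at (50, 4): λ = (3·50² + 25)/(2·4) ≡ 32/8. 8⁻¹ ≡ 37 (mod 59) since 8·37 = 296 ≡ 1, so λ ≡ 32·37 ≡ 4.
  x = λ² - 50 - 50 = 16 - 100 ≡ 34; y = λ·(50 - 34) - 4 ≡ 1. → (34, 1)
3P: (34, 1) + (50, 4). λ = (4 - 1)/(50 - 34) ≡ 3/16 mod 59. 16⁻¹ ≡ 48 (mod 59), so λ ≡ 26.
  x = λ² - 34 - 50 = 676 - 84 ≡ 2; y = λ·(34 - 2) - 1 ≡ 5. → (2, 5)
4P: (2, 5) + (50, 4). λ = (4 - 5)/(50 - 2) ≡ 58/48 mod 59. 48⁻¹ ≡ 16 (mod 59) since 48·16 = 768 ≡ 1, so λ ≡ 43.
  x = λ² - 2 - 50 = 1849 - 52 ≡ 27; y = λ·(2 - 27) - 5 ≡ 41. → (27, 41)
5P: (27, 41) + (50, 4). λ = (4 - 41)/(50 - 27) ≡ 22/23 mod 59. 23⁻¹ ≡ 18 (mod 59) since 23·18 = 414 ≡ 1, so λ ≡ 42.
  x = λ² - 27 - 50 = 1764 - 77 ≡ 35; y = λ·(27 - 35) - 41 ≡ 36. → (35, 36)
6P: (35, 36) + (50, 4). λ = (4 - 36)/(50 - 35) ≡ 27/15 mod 59. 15⁻¹ ≡ 4 (mod 59) since 15·4 = 60 ≡ 1, so λ ≡ 49.
  x = λ² - 35 - 50 = 2401 - 85 ≡ 15; y = λ·(35 - 15) - 36 ≡ 0. → (15, 0)
7P: (15, 0) + (50, 4). λ = (4 - 0)/(50 - 15) ≡ 4/35 mod 59. 35⁻¹ ≡ 27 (mod 59), so λ ≡ 49.
  x = λ² - 15 - 50 = 2401 - 65 ≡ 35; y = λ·(15 - 35) - 0 ≡ 23. → (35, 23)
8P: (35, 23) + (50, 4). λ = (4 - 23)/(50 - 35) ≡ 40/15 mod 59. 15⁻¹ ≡ 4 (mod 59), so λ ≡ 42.
  x = λ² - 35 - 50 = 1764 - 85 ≡ 27; y = λ·(35 - 27) - 23 ≡ 18. → (27, 18)
9P: (27, 18) + (50, 4). λ = (4 - 18)/(50 - 27) ≡ 45/23 mod 59. 23⁻¹ ≡ 18 (mod 59), so λ ≡ 43.
  x = λ² - 27 - 50 = 1849 - 77 ≡ 2; y = λ·(27 - 2) - 18 ≡ 54. → (2, 54)
10P: (2, 54) + (50, 4). λ = (4 - 54)/(50 - 2) ≡ 9/48 mod 59. 48⁻¹ ≡ 16 (mod 59), so λ ≡ 26.
  x = λ² - 2 - 50 = 676 - 52 ≡ 34; y = λ·(2 - 34) - 54 ≡ 58. → (34, 58)
11P: (34, 58) + (50, 4). λ = (4 - 58)/(50 - 34) ≡ 5/16 mod 59. 16⁻¹ ≡ 48 (mod 59), so λ ≡ 4.
  x = λ² - 34 - 50 = 16 - 84 ≡ 50; y = λ·(34 - 50) - 58 ≡ 55. → (50, 55)
12P: (50, 55) + (50, 4): same x and y₁ ≡ -y₂, so the sum is O.
12P = O, so the order is 12.

12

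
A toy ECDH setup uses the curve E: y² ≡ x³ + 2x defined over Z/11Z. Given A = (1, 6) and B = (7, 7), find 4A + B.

(7, 4)

First 4A:
Repeated addition: build up to 4A.
2A: tangent at (1, 6): λ = (3·1² + 2)/(2·6) ≡ 5/1. 1⁻¹ ≡ 1 (mod 11) since 1·1 = 1 ≡ 1, so λ ≡ 5·1 ≡ 5.
  x = λ² - 1 - 1 = 25 - 2 ≡ 1; y = λ·(1 - 1) - 6 ≡ 5. → (1, 5)
3A: (1, 5) + (1, 6): same x and y₁ ≡ -y₂, so the sum is O.
4A: O + (1, 6) = (1, 6) (identity).
4A = (1, 6).
Finally 4A + B:
(1, 6) + (7, 7). λ = (7 - 6)/(7 - 1) ≡ 1/6 mod 11. 6⁻¹ ≡ 2 (mod 11) since 6·2 = 12 ≡ 1, so λ ≡ 2.
  x = λ² - 1 - 7 = 4 - 8 ≡ 7; y = λ·(1 - 7) - 6 ≡ 4. → (7, 4)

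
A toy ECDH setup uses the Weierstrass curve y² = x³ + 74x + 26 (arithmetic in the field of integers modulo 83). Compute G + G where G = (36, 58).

tangent at (36, 58): λ = (3·36² + 74)/(2·58) ≡ 61/33. 33⁻¹ ≡ 78 (mod 83) since 33·78 = 2574 ≡ 1, so λ ≡ 61·78 ≡ 27.
  x = λ² - 36 - 36 = 729 - 72 ≡ 76; y = λ·(36 - 76) - 58 ≡ 24. → (76, 24)

(76, 24)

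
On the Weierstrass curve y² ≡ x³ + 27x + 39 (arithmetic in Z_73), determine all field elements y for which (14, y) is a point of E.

none

x³ + 27x + 39 = 3161 ≡ 22 (mod 73).
22 is a non-residue mod 73; no y exists.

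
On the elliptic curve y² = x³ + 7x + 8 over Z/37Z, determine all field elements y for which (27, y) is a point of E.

x³ + 7x + 8 = 19880 ≡ 11 (mod 37).
Square roots of 11 mod 37: 14 and 23 (since 14² = 196 ≡ 11).

14, 23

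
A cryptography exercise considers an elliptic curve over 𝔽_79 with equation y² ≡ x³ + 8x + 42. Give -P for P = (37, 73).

-(37, 73) = (37, -73 mod 79) = (37, 6).

(37, 6)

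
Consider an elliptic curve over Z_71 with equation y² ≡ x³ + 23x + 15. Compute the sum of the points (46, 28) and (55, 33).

(46, 28) + (55, 33). λ = (33 - 28)/(55 - 46) ≡ 5/9 mod 71. 9⁻¹ ≡ 8 (mod 71) since 9·8 = 72 ≡ 1, so λ ≡ 40.
  x = λ² - 46 - 55 = 1600 - 101 ≡ 8; y = λ·(46 - 8) - 28 ≡ 1. → (8, 1)

(8, 1)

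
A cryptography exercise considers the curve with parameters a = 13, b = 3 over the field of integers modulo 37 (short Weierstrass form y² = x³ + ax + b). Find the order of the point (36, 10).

2P: tangent at (36, 10): λ = (3·36² + 13)/(2·10) ≡ 16/20. 20⁻¹ ≡ 13 (mod 37), so λ ≡ 16·13 ≡ 23.
  x = λ² - 36 - 36 = 529 - 72 ≡ 13; y = λ·(36 - 13) - 10 ≡ 1. → (13, 1)
3P: (13, 1) + (36, 10). λ = (10 - 1)/(36 - 13) ≡ 9/23 mod 37. 23⁻¹ ≡ 29 (mod 37), so λ ≡ 2.
  x = λ² - 13 - 36 = 4 - 49 ≡ 29; y = λ·(13 - 29) - 1 ≡ 4. → (29, 4)
4P: (29, 4) + (36, 10). λ = (10 - 4)/(36 - 29) ≡ 6/7 mod 37. 7⁻¹ ≡ 16 (mod 37) since 7·16 = 112 ≡ 1, so λ ≡ 22.
  x = λ² - 29 - 36 = 484 - 65 ≡ 12; y = λ·(29 - 12) - 4 ≡ 0. → (12, 0)
5P: (12, 0) + (36, 10). λ = (10 - 0)/(36 - 12) ≡ 10/24 mod 37. 24⁻¹ ≡ 17 (mod 37), so λ ≡ 22.
  x = λ² - 12 - 36 = 484 - 48 ≡ 29; y = λ·(12 - 29) - 0 ≡ 33. → (29, 33)
6P: (29, 33) + (36, 10). λ = (10 - 33)/(36 - 29) ≡ 14/7 mod 37. 7⁻¹ ≡ 16 (mod 37), so λ ≡ 2.
  x = λ² - 29 - 36 = 4 - 65 ≡ 13; y = λ·(29 - 13) - 33 ≡ 36. → (13, 36)
7P: (13, 36) + (36, 10). λ = (10 - 36)/(36 - 13) ≡ 11/23 mod 37. 23⁻¹ ≡ 29 (mod 37), so λ ≡ 23.
  x = λ² - 13 - 36 = 529 - 49 ≡ 36; y = λ·(13 - 36) - 36 ≡ 27. → (36, 27)
8P: (36, 27) + (36, 10): same x and y₁ ≡ -y₂, so the sum is ∞.
8P = ∞, so the order is 8.

8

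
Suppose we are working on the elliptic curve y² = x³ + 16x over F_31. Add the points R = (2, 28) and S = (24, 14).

(2, 28) + (24, 14). λ = (14 - 28)/(24 - 2) ≡ 17/22 mod 31. 22⁻¹ ≡ 24 (mod 31), so λ ≡ 5.
  x = λ² - 2 - 24 = 25 - 26 ≡ 30; y = λ·(2 - 30) - 28 ≡ 18. → (30, 18)

(30, 18)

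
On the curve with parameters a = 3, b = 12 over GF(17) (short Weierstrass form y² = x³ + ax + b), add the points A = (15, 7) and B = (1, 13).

(15, 7) + (1, 13). λ = (13 - 7)/(1 - 15) ≡ 6/3 mod 17. 3⁻¹ ≡ 6 (mod 17), so λ ≡ 2.
  x = λ² - 15 - 1 = 4 - 16 ≡ 5; y = λ·(15 - 5) - 7 ≡ 13. → (5, 13)

(5, 13)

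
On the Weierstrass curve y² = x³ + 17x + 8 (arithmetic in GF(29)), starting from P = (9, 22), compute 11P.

Repeated addition: build up to 11P.
2P: tangent at (9, 22): λ = (3·9² + 17)/(2·22) ≡ 28/15. 15⁻¹ ≡ 2 (mod 29), so λ ≡ 28·2 ≡ 27.
  x = λ² - 9 - 9 = 729 - 18 ≡ 15; y = λ·(9 - 15) - 22 ≡ 19. → (15, 19)
3P: (15, 19) + (9, 22). λ = (22 - 19)/(9 - 15) ≡ 3/23 mod 29. 23⁻¹ ≡ 24 (mod 29), so λ ≡ 14.
  x = λ² - 15 - 9 = 196 - 24 ≡ 27; y = λ·(15 - 27) - 19 ≡ 16. → (27, 16)
4P: (27, 16) + (9, 22). λ = (22 - 16)/(9 - 27) ≡ 6/11 mod 29. 11⁻¹ ≡ 8 (mod 29), so λ ≡ 19.
  x = λ² - 27 - 9 = 361 - 36 ≡ 6; y = λ·(27 - 6) - 16 ≡ 6. → (6, 6)
5P: (6, 6) + (9, 22). λ = (22 - 6)/(9 - 6) ≡ 16/3 mod 29. 3⁻¹ ≡ 10 (mod 29) since 3·10 = 30 ≡ 1, so λ ≡ 15.
  x = λ² - 6 - 9 = 225 - 15 ≡ 7; y = λ·(6 - 7) - 6 ≡ 8. → (7, 8)
6P: (7, 8) + (9, 22). λ = (22 - 8)/(9 - 7) ≡ 14/2 mod 29. 2⁻¹ ≡ 15 (mod 29), so λ ≡ 7.
  x = λ² - 7 - 9 = 49 - 16 ≡ 4; y = λ·(7 - 4) - 8 ≡ 13. → (4, 13)
7P: (4, 13) + (9, 22). λ = (22 - 13)/(9 - 4) ≡ 9/5 mod 29. 5⁻¹ ≡ 6 (mod 29), so λ ≡ 25.
  x = λ² - 4 - 9 = 625 - 13 ≡ 3; y = λ·(4 - 3) - 13 ≡ 12. → (3, 12)
8P: (3, 12) + (9, 22). λ = (22 - 12)/(9 - 3) ≡ 10/6 mod 29. 6⁻¹ ≡ 5 (mod 29) since 6·5 = 30 ≡ 1, so λ ≡ 21.
  x = λ² - 3 - 9 = 441 - 12 ≡ 23; y = λ·(3 - 23) - 12 ≡ 3. → (23, 3)
9P: (23, 3) + (9, 22). λ = (22 - 3)/(9 - 23) ≡ 19/15 mod 29. 15⁻¹ ≡ 2 (mod 29), so λ ≡ 9.
  x = λ² - 23 - 9 = 81 - 32 ≡ 20; y = λ·(23 - 20) - 3 ≡ 24. → (20, 24)
10P: (20, 24) + (9, 22). λ = (22 - 24)/(9 - 20) ≡ 27/18 mod 29. 18⁻¹ ≡ 21 (mod 29) since 18·21 = 378 ≡ 1, so λ ≡ 16.
  x = λ² - 20 - 9 = 256 - 29 ≡ 24; y = λ·(20 - 24) - 24 ≡ 28. → (24, 28)
11P: (24, 28) + (9, 22). λ = (22 - 28)/(9 - 24) ≡ 23/14 mod 29. 14⁻¹ ≡ 27 (mod 29), so λ ≡ 12.
  x = λ² - 24 - 9 = 144 - 33 ≡ 24; y = λ·(24 - 24) - 28 ≡ 1. → (24, 1)

(24, 1)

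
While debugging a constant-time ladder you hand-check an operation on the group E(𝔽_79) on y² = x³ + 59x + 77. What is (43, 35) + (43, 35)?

tangent at (43, 35): λ = (3·43² + 59)/(2·35) ≡ 76/70. 70⁻¹ ≡ 35 (mod 79), so λ ≡ 76·35 ≡ 53.
  x = λ² - 43 - 43 = 2809 - 86 ≡ 37; y = λ·(43 - 37) - 35 ≡ 46. → (37, 46)

(37, 46)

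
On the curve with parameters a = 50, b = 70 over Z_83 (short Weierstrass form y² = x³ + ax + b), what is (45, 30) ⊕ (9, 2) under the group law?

(46, 43)

(45, 30) + (9, 2). λ = (2 - 30)/(9 - 45) ≡ 55/47 mod 83. 47⁻¹ ≡ 53 (mod 83), so λ ≡ 10.
  x = λ² - 45 - 9 = 100 - 54 ≡ 46; y = λ·(45 - 46) - 30 ≡ 43. → (46, 43)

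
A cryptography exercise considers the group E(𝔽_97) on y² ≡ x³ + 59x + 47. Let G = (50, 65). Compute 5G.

(75, 56)

Repeated addition: build up to 5G.
2G: tangent at (50, 65): λ = (3·50² + 59)/(2·65) ≡ 90/33. 33⁻¹ ≡ 50 (mod 97), so λ ≡ 90·50 ≡ 38.
  x = λ² - 50 - 50 = 1444 - 100 ≡ 83; y = λ·(50 - 83) - 65 ≡ 39. → (83, 39)
3G: (83, 39) + (50, 65). λ = (65 - 39)/(50 - 83) ≡ 26/64 mod 97. 64⁻¹ ≡ 47 (mod 97), so λ ≡ 58.
  x = λ² - 83 - 50 = 3364 - 133 ≡ 30; y = λ·(83 - 30) - 39 ≡ 28. → (30, 28)
4G: (30, 28) + (50, 65). λ = (65 - 28)/(50 - 30) ≡ 37/20 mod 97. 20⁻¹ ≡ 34 (mod 97), so λ ≡ 94.
  x = λ² - 30 - 50 = 8836 - 80 ≡ 26; y = λ·(30 - 26) - 28 ≡ 57. → (26, 57)
5G: (26, 57) + (50, 65). λ = (65 - 57)/(50 - 26) ≡ 8/24 mod 97. 24⁻¹ ≡ 93 (mod 97) since 24·93 = 2232 ≡ 1, so λ ≡ 65.
  x = λ² - 26 - 50 = 4225 - 76 ≡ 75; y = λ·(26 - 75) - 57 ≡ 56. → (75, 56)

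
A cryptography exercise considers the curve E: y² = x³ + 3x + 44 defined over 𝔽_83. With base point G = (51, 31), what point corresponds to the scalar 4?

Double-and-add on 4 = (100)₂. Start with G = (51, 31) for the leading 1-bit.
double: tangent at (51, 31): λ = (3·51² + 3)/(2·31) ≡ 4/62. 62⁻¹ ≡ 79 (mod 83), so λ ≡ 4·79 ≡ 67.
  x = λ² - 51 - 51 = 4489 - 102 ≡ 71; y = λ·(51 - 71) - 31 ≡ 40. → (71, 40)
double: tangent at (71, 40): λ = (3·71² + 3)/(2·40) ≡ 20/80. 80⁻¹ ≡ 55 (mod 83), so λ ≡ 20·55 ≡ 21.
  x = λ² - 71 - 71 = 441 - 142 ≡ 50; y = λ·(71 - 50) - 40 ≡ 69. → (50, 69)

(50, 69)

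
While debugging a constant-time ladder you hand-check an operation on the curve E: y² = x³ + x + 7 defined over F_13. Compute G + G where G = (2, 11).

tangent at (2, 11): λ = (3·2² + 1)/(2·11) ≡ 0/9. 9⁻¹ ≡ 3 (mod 13) since 9·3 = 27 ≡ 1, so λ ≡ 0·3 ≡ 0.
  x = λ² - 2 - 2 = 0 - 4 ≡ 9; y = λ·(2 - 9) - 11 ≡ 2. → (9, 2)

(9, 2)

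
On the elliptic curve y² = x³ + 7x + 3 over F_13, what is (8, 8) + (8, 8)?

tangent at (8, 8): λ = (3·8² + 7)/(2·8) ≡ 4/3. 3⁻¹ ≡ 9 (mod 13) since 3·9 = 27 ≡ 1, so λ ≡ 4·9 ≡ 10.
  x = λ² - 8 - 8 = 100 - 16 ≡ 6; y = λ·(8 - 6) - 8 ≡ 12. → (6, 12)

(6, 12)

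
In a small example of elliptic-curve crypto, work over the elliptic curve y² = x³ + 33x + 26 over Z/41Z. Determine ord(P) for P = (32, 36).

11

2P: tangent at (32, 36): λ = (3·32² + 33)/(2·36) ≡ 30/31. 31⁻¹ ≡ 4 (mod 41) since 31·4 = 124 ≡ 1, so λ ≡ 30·4 ≡ 38.
  x = λ² - 32 - 32 = 1444 - 64 ≡ 27; y = λ·(32 - 27) - 36 ≡ 31. → (27, 31)
3P: (27, 31) + (32, 36). λ = (36 - 31)/(32 - 27) ≡ 5/5 mod 41. 5⁻¹ ≡ 33 (mod 41) since 5·33 = 165 ≡ 1, so λ ≡ 1.
  x = λ² - 27 - 32 = 1 - 59 ≡ 24; y = λ·(27 - 24) - 31 ≡ 13. → (24, 13)
4P: (24, 13) + (32, 36). λ = (36 - 13)/(32 - 24) ≡ 23/8 mod 41. 8⁻¹ ≡ 36 (mod 41), so λ ≡ 8.
  x = λ² - 24 - 32 = 64 - 56 ≡ 8; y = λ·(24 - 8) - 13 ≡ 33. → (8, 33)
5P: (8, 33) + (32, 36). λ = (36 - 33)/(32 - 8) ≡ 3/24 mod 41. 24⁻¹ ≡ 12 (mod 41), so λ ≡ 36.
  x = λ² - 8 - 32 = 1296 - 40 ≡ 26; y = λ·(8 - 26) - 33 ≡ 16. → (26, 16)
6P: (26, 16) + (32, 36). λ = (36 - 16)/(32 - 26) ≡ 20/6 mod 41. 6⁻¹ ≡ 7 (mod 41) since 6·7 = 42 ≡ 1, so λ ≡ 17.
  x = λ² - 26 - 32 = 289 - 58 ≡ 26; y = λ·(26 - 26) - 16 ≡ 25. → (26, 25)
7P: (26, 25) + (32, 36). λ = (36 - 25)/(32 - 26) ≡ 11/6 mod 41. 6⁻¹ ≡ 7 (mod 41), so λ ≡ 36.
  x = λ² - 26 - 32 = 1296 - 58 ≡ 8; y = λ·(26 - 8) - 25 ≡ 8. → (8, 8)
8P: (8, 8) + (32, 36). λ = (36 - 8)/(32 - 8) ≡ 28/24 mod 41. 24⁻¹ ≡ 12 (mod 41), so λ ≡ 8.
  x = λ² - 8 - 32 = 64 - 40 ≡ 24; y = λ·(8 - 24) - 8 ≡ 28. → (24, 28)
9P: (24, 28) + (32, 36). λ = (36 - 28)/(32 - 24) ≡ 8/8 mod 41. 8⁻¹ ≡ 36 (mod 41) since 8·36 = 288 ≡ 1, so λ ≡ 1.
  x = λ² - 24 - 32 = 1 - 56 ≡ 27; y = λ·(24 - 27) - 28 ≡ 10. → (27, 10)
10P: (27, 10) + (32, 36). λ = (36 - 10)/(32 - 27) ≡ 26/5 mod 41. 5⁻¹ ≡ 33 (mod 41) since 5·33 = 165 ≡ 1, so λ ≡ 38.
  x = λ² - 27 - 32 = 1444 - 59 ≡ 32; y = λ·(27 - 32) - 10 ≡ 5. → (32, 5)
11P: (32, 5) + (32, 36): same x and y₁ ≡ -y₂, so the sum is ∞.
11P = ∞, so the order is 11.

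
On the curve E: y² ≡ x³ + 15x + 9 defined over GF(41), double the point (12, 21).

(33, 22)

tangent at (12, 21): λ = (3·12² + 15)/(2·21) ≡ 37/1. 1⁻¹ ≡ 1 (mod 41), so λ ≡ 37·1 ≡ 37.
  x = λ² - 12 - 12 = 1369 - 24 ≡ 33; y = λ·(12 - 33) - 21 ≡ 22. → (33, 22)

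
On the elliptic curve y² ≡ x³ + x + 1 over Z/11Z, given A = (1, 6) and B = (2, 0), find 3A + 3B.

(6, 5)

First 3A:
Repeated addition: build up to 3A.
2A: tangent at (1, 6): λ = (3·1² + 1)/(2·6) ≡ 4/1. 1⁻¹ ≡ 1 (mod 11) since 1·1 = 1 ≡ 1, so λ ≡ 4·1 ≡ 4.
  x = λ² - 1 - 1 = 16 - 2 ≡ 3; y = λ·(1 - 3) - 6 ≡ 8. → (3, 8)
3A: (3, 8) + (1, 6). λ = (6 - 8)/(1 - 3) ≡ 9/9 mod 11. 9⁻¹ ≡ 5 (mod 11), so λ ≡ 1.
  x = λ² - 3 - 1 = 1 - 4 ≡ 8; y = λ·(3 - 8) - 8 ≡ 9. → (8, 9)
3A = (8, 9).
Next 3B:
Repeated addition: build up to 3B.
2B: (2, 0) + (2, 0): same x and y₁ ≡ -y₂, so the sum is O.
3B: O + (2, 0) = (2, 0) (identity).
3B = (2, 0).
Finally 3A + 3B:
(8, 9) + (2, 0). λ = (0 - 9)/(2 - 8) ≡ 2/5 mod 11. 5⁻¹ ≡ 9 (mod 11) since 5·9 = 45 ≡ 1, so λ ≡ 7.
  x = λ² - 8 - 2 = 49 - 10 ≡ 6; y = λ·(8 - 6) - 9 ≡ 5. → (6, 5)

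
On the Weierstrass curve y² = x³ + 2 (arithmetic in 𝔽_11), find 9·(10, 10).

Write P = (10, 10).
Repeated addition: build up to 9P.
2P: tangent at (10, 10): λ = (3·10² + 0)/(2·10) ≡ 3/9. 9⁻¹ ≡ 5 (mod 11), so λ ≡ 3·5 ≡ 4.
  x = λ² - 10 - 10 = 16 - 20 ≡ 7; y = λ·(10 - 7) - 10 ≡ 2. → (7, 2)
3P: (7, 2) + (10, 10). λ = (10 - 2)/(10 - 7) ≡ 8/3 mod 11. 3⁻¹ ≡ 4 (mod 11) since 3·4 = 12 ≡ 1, so λ ≡ 10.
  x = λ² - 7 - 10 = 100 - 17 ≡ 6; y = λ·(7 - 6) - 2 ≡ 8. → (6, 8)
4P: (6, 8) + (10, 10). λ = (10 - 8)/(10 - 6) ≡ 2/4 mod 11. 4⁻¹ ≡ 3 (mod 11), so λ ≡ 6.
  x = λ² - 6 - 10 = 36 - 16 ≡ 9; y = λ·(6 - 9) - 8 ≡ 7. → (9, 7)
5P: (9, 7) + (10, 10). λ = (10 - 7)/(10 - 9) ≡ 3/1 mod 11. 1⁻¹ ≡ 1 (mod 11), so λ ≡ 3.
  x = λ² - 9 - 10 = 9 - 19 ≡ 1; y = λ·(9 - 1) - 7 ≡ 6. → (1, 6)
6P: (1, 6) + (10, 10). λ = (10 - 6)/(10 - 1) ≡ 4/9 mod 11. 9⁻¹ ≡ 5 (mod 11) since 9·5 = 45 ≡ 1, so λ ≡ 9.
  x = λ² - 1 - 10 = 81 - 11 ≡ 4; y = λ·(1 - 4) - 6 ≡ 0. → (4, 0)
7P: (4, 0) + (10, 10). λ = (10 - 0)/(10 - 4) ≡ 10/6 mod 11. 6⁻¹ ≡ 2 (mod 11) since 6·2 = 12 ≡ 1, so λ ≡ 9.
  x = λ² - 4 - 10 = 81 - 14 ≡ 1; y = λ·(4 - 1) - 0 ≡ 5. → (1, 5)
8P: (1, 5) + (10, 10). λ = (10 - 5)/(10 - 1) ≡ 5/9 mod 11. 9⁻¹ ≡ 5 (mod 11), so λ ≡ 3.
  x = λ² - 1 - 10 = 9 - 11 ≡ 9; y = λ·(1 - 9) - 5 ≡ 4. → (9, 4)
9P: (9, 4) + (10, 10). λ = (10 - 4)/(10 - 9) ≡ 6/1 mod 11. 1⁻¹ ≡ 1 (mod 11), so λ ≡ 6.
  x = λ² - 9 - 10 = 36 - 19 ≡ 6; y = λ·(9 - 6) - 4 ≡ 3. → (6, 3)

(6, 3)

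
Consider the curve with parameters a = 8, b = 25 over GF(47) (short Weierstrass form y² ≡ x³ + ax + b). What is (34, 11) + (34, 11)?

(33, 6)

tangent at (34, 11): λ = (3·34² + 8)/(2·11) ≡ 45/22. 22⁻¹ ≡ 15 (mod 47) since 22·15 = 330 ≡ 1, so λ ≡ 45·15 ≡ 17.
  x = λ² - 34 - 34 = 289 - 68 ≡ 33; y = λ·(34 - 33) - 11 ≡ 6. → (33, 6)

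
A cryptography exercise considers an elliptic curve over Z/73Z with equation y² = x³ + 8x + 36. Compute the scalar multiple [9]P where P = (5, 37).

(51, 4)

Double-and-add on 9 = (1001)₂. Start with P = (5, 37) for the leading 1-bit.
double: tangent at (5, 37): λ = (3·5² + 8)/(2·37) ≡ 10/1. 1⁻¹ ≡ 1 (mod 73) since 1·1 = 1 ≡ 1, so λ ≡ 10·1 ≡ 10.
  x = λ² - 5 - 5 = 100 - 10 ≡ 17; y = λ·(5 - 17) - 37 ≡ 62. → (17, 62)
double: tangent at (17, 62): λ = (3·17² + 8)/(2·62) ≡ 72/51. 51⁻¹ ≡ 63 (mod 73), so λ ≡ 72·63 ≡ 10.
  x = λ² - 17 - 17 = 100 - 34 ≡ 66; y = λ·(17 - 66) - 62 ≡ 32. → (66, 32)
double: tangent at (66, 32): λ = (3·66² + 8)/(2·32) ≡ 9/64. 64⁻¹ ≡ 8 (mod 73), so λ ≡ 9·8 ≡ 72.
  x = λ² - 66 - 66 = 5184 - 132 ≡ 15; y = λ·(66 - 15) - 32 ≡ 63. → (15, 63)
add P: (15, 63) + (5, 37). λ = (37 - 63)/(5 - 15) ≡ 47/63 mod 73. 63⁻¹ ≡ 51 (mod 73), so λ ≡ 61.
  x = λ² - 15 - 5 = 3721 - 20 ≡ 51; y = λ·(15 - 51) - 63 ≡ 4. → (51, 4)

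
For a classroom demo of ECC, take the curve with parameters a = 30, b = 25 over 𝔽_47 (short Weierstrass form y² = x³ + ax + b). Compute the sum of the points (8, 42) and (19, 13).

(8, 42) + (19, 13). λ = (13 - 42)/(19 - 8) ≡ 18/11 mod 47. 11⁻¹ ≡ 30 (mod 47) since 11·30 = 330 ≡ 1, so λ ≡ 23.
  x = λ² - 8 - 19 = 529 - 27 ≡ 32; y = λ·(8 - 32) - 42 ≡ 17. → (32, 17)

(32, 17)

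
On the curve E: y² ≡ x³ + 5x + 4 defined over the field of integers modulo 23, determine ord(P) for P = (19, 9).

10

2P: tangent at (19, 9): λ = (3·19² + 5)/(2·9) ≡ 7/18. 18⁻¹ ≡ 9 (mod 23), so λ ≡ 7·9 ≡ 17.
  x = λ² - 19 - 19 = 289 - 38 ≡ 21; y = λ·(19 - 21) - 9 ≡ 3. → (21, 3)
3P: (21, 3) + (19, 9). λ = (9 - 3)/(19 - 21) ≡ 6/21 mod 23. 21⁻¹ ≡ 11 (mod 23), so λ ≡ 20.
  x = λ² - 21 - 19 = 400 - 40 ≡ 15; y = λ·(21 - 15) - 3 ≡ 2. → (15, 2)
4P: (15, 2) + (19, 9). λ = (9 - 2)/(19 - 15) ≡ 7/4 mod 23. 4⁻¹ ≡ 6 (mod 23), so λ ≡ 19.
  x = λ² - 15 - 19 = 361 - 34 ≡ 5; y = λ·(15 - 5) - 2 ≡ 4. → (5, 4)
5P: (5, 4) + (19, 9). λ = (9 - 4)/(19 - 5) ≡ 5/14 mod 23. 14⁻¹ ≡ 5 (mod 23) since 14·5 = 70 ≡ 1, so λ ≡ 2.
  x = λ² - 5 - 19 = 4 - 24 ≡ 3; y = λ·(5 - 3) - 4 ≡ 0. → (3, 0)
6P: (3, 0) + (19, 9). λ = (9 - 0)/(19 - 3) ≡ 9/16 mod 23. 16⁻¹ ≡ 13 (mod 23) since 16·13 = 208 ≡ 1, so λ ≡ 2.
  x = λ² - 3 - 19 = 4 - 22 ≡ 5; y = λ·(3 - 5) - 0 ≡ 19. → (5, 19)
7P: (5, 19) + (19, 9). λ = (9 - 19)/(19 - 5) ≡ 13/14 mod 23. 14⁻¹ ≡ 5 (mod 23), so λ ≡ 19.
  x = λ² - 5 - 19 = 361 - 24 ≡ 15; y = λ·(5 - 15) - 19 ≡ 21. → (15, 21)
8P: (15, 21) + (19, 9). λ = (9 - 21)/(19 - 15) ≡ 11/4 mod 23. 4⁻¹ ≡ 6 (mod 23) since 4·6 = 24 ≡ 1, so λ ≡ 20.
  x = λ² - 15 - 19 = 400 - 34 ≡ 21; y = λ·(15 - 21) - 21 ≡ 20. → (21, 20)
9P: (21, 20) + (19, 9). λ = (9 - 20)/(19 - 21) ≡ 12/21 mod 23. 21⁻¹ ≡ 11 (mod 23) since 21·11 = 231 ≡ 1, so λ ≡ 17.
  x = λ² - 21 - 19 = 289 - 40 ≡ 19; y = λ·(21 - 19) - 20 ≡ 14. → (19, 14)
10P: (19, 14) + (19, 9): same x and y₁ ≡ -y₂, so the sum is ∞.
10P = ∞, so the order is 10.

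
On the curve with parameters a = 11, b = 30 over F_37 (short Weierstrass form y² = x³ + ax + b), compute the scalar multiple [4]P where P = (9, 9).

Repeated addition: build up to 4P.
2P: tangent at (9, 9): λ = (3·9² + 11)/(2·9) ≡ 32/18. 18⁻¹ ≡ 35 (mod 37), so λ ≡ 32·35 ≡ 10.
  x = λ² - 9 - 9 = 100 - 18 ≡ 8; y = λ·(9 - 8) - 9 ≡ 1. → (8, 1)
3P: (8, 1) + (9, 9). λ = (9 - 1)/(9 - 8) ≡ 8/1 mod 37. 1⁻¹ ≡ 1 (mod 37), so λ ≡ 8.
  x = λ² - 8 - 9 = 64 - 17 ≡ 10; y = λ·(8 - 10) - 1 ≡ 20. → (10, 20)
4P: (10, 20) + (9, 9). λ = (9 - 20)/(9 - 10) ≡ 26/36 mod 37. 36⁻¹ ≡ 36 (mod 37), so λ ≡ 11.
  x = λ² - 10 - 9 = 121 - 19 ≡ 28; y = λ·(10 - 28) - 20 ≡ 4. → (28, 4)

(28, 4)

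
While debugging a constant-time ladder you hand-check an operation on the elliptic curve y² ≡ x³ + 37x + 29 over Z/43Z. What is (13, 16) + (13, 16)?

tangent at (13, 16): λ = (3·13² + 37)/(2·16) ≡ 28/32. 32⁻¹ ≡ 39 (mod 43), so λ ≡ 28·39 ≡ 17.
  x = λ² - 13 - 13 = 289 - 26 ≡ 5; y = λ·(13 - 5) - 16 ≡ 34. → (5, 34)

(5, 34)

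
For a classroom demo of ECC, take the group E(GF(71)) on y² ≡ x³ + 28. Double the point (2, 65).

(68, 1)

tangent at (2, 65): λ = (3·2² + 0)/(2·65) ≡ 12/59. 59⁻¹ ≡ 65 (mod 71) since 59·65 = 3835 ≡ 1, so λ ≡ 12·65 ≡ 70.
  x = λ² - 2 - 2 = 4900 - 4 ≡ 68; y = λ·(2 - 68) - 65 ≡ 1. → (68, 1)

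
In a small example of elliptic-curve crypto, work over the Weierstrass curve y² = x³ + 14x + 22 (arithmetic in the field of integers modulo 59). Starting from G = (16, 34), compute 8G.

Double-and-add on 8 = (1000)₂. Start with G = (16, 34) for the leading 1-bit.
double: tangent at (16, 34): λ = (3·16² + 14)/(2·34) ≡ 15/9. 9⁻¹ ≡ 46 (mod 59), so λ ≡ 15·46 ≡ 41.
  x = λ² - 16 - 16 = 1681 - 32 ≡ 56; y = λ·(16 - 56) - 34 ≡ 37. → (56, 37)
double: tangent at (56, 37): λ = (3·56² + 14)/(2·37) ≡ 41/15. 15⁻¹ ≡ 4 (mod 59), so λ ≡ 41·4 ≡ 46.
  x = λ² - 56 - 56 = 2116 - 112 ≡ 57; y = λ·(56 - 57) - 37 ≡ 35. → (57, 35)
double: tangent at (57, 35): λ = (3·57² + 14)/(2·35) ≡ 26/11. 11⁻¹ ≡ 43 (mod 59) since 11·43 = 473 ≡ 1, so λ ≡ 26·43 ≡ 56.
  x = λ² - 57 - 57 = 3136 - 114 ≡ 13; y = λ·(57 - 13) - 35 ≡ 10. → (13, 10)

(13, 10)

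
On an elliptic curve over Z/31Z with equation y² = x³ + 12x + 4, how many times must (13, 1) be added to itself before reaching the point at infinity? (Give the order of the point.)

2P: tangent at (13, 1): λ = (3·13² + 12)/(2·1) ≡ 23/2. 2⁻¹ ≡ 16 (mod 31), so λ ≡ 23·16 ≡ 27.
  x = λ² - 13 - 13 = 729 - 26 ≡ 21; y = λ·(13 - 21) - 1 ≡ 0. → (21, 0)
3P: (21, 0) + (13, 1). λ = (1 - 0)/(13 - 21) ≡ 1/23 mod 31. 23⁻¹ ≡ 27 (mod 31), so λ ≡ 27.
  x = λ² - 21 - 13 = 729 - 34 ≡ 13; y = λ·(21 - 13) - 0 ≡ 30. → (13, 30)
4P: (13, 30) + (13, 1): same x and y₁ ≡ -y₂, so the sum is the point at infinity.
4P = the point at infinity, so the order is 4.

4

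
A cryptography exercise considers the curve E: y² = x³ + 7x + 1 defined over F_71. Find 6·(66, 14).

Write Q = (66, 14).
Repeated addition: build up to 6Q.
2Q: tangent at (66, 14): λ = (3·66² + 7)/(2·14) ≡ 11/28. 28⁻¹ ≡ 33 (mod 71) since 28·33 = 924 ≡ 1, so λ ≡ 11·33 ≡ 8.
  x = λ² - 66 - 66 = 64 - 132 ≡ 3; y = λ·(66 - 3) - 14 ≡ 64. → (3, 64)
3Q: (3, 64) + (66, 14). λ = (14 - 64)/(66 - 3) ≡ 21/63 mod 71. 63⁻¹ ≡ 62 (mod 71) since 63·62 = 3906 ≡ 1, so λ ≡ 24.
  x = λ² - 3 - 66 = 576 - 69 ≡ 10; y = λ·(3 - 10) - 64 ≡ 52. → (10, 52)
4Q: (10, 52) + (66, 14). λ = (14 - 52)/(66 - 10) ≡ 33/56 mod 71. 56⁻¹ ≡ 52 (mod 71), so λ ≡ 12.
  x = λ² - 10 - 66 = 144 - 76 ≡ 68; y = λ·(10 - 68) - 52 ≡ 33. → (68, 33)
5Q: (68, 33) + (66, 14). λ = (14 - 33)/(66 - 68) ≡ 52/69 mod 71. 69⁻¹ ≡ 35 (mod 71), so λ ≡ 45.
  x = λ² - 68 - 66 = 2025 - 134 ≡ 45; y = λ·(68 - 45) - 33 ≡ 8. → (45, 8)
6Q: (45, 8) + (66, 14). λ = (14 - 8)/(66 - 45) ≡ 6/21 mod 71. 21⁻¹ ≡ 44 (mod 71), so λ ≡ 51.
  x = λ² - 45 - 66 = 2601 - 111 ≡ 5; y = λ·(45 - 5) - 8 ≡ 44. → (5, 44)

(5, 44)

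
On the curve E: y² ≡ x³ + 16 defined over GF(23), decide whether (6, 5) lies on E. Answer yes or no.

y² = 5² ≡ 2; x³ + 0x + 16 = 232 ≡ 2 (mod 23). 2 = 2.

yes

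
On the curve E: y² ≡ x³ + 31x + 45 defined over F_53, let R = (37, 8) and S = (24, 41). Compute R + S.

(32, 16)

(37, 8) + (24, 41). λ = (41 - 8)/(24 - 37) ≡ 33/40 mod 53. 40⁻¹ ≡ 4 (mod 53), so λ ≡ 26.
  x = λ² - 37 - 24 = 676 - 61 ≡ 32; y = λ·(37 - 32) - 8 ≡ 16. → (32, 16)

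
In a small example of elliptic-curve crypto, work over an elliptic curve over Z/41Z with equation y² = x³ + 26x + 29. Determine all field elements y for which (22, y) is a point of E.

none

x³ + 26x + 29 = 11249 ≡ 15 (mod 41).
15 is a non-residue mod 41; no y exists.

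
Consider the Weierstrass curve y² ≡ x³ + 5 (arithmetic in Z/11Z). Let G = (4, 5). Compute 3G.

Repeated addition: build up to 3G.
2G: tangent at (4, 5): λ = (3·4² + 0)/(2·5) ≡ 4/10. 10⁻¹ ≡ 10 (mod 11) since 10·10 = 100 ≡ 1, so λ ≡ 4·10 ≡ 7.
  x = λ² - 4 - 4 = 49 - 8 ≡ 8; y = λ·(4 - 8) - 5 ≡ 0. → (8, 0)
3G: (8, 0) + (4, 5). λ = (5 - 0)/(4 - 8) ≡ 5/7 mod 11. 7⁻¹ ≡ 8 (mod 11), so λ ≡ 7.
  x = λ² - 8 - 4 = 49 - 12 ≡ 4; y = λ·(8 - 4) - 0 ≡ 6. → (4, 6)

(4, 6)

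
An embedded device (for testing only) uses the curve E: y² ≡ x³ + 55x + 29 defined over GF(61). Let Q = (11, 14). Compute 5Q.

(28, 6)

Repeated addition: build up to 5Q.
2Q: tangent at (11, 14): λ = (3·11² + 55)/(2·14) ≡ 52/28. 28⁻¹ ≡ 24 (mod 61), so λ ≡ 52·24 ≡ 28.
  x = λ² - 11 - 11 = 784 - 22 ≡ 30; y = λ·(11 - 30) - 14 ≡ 3. → (30, 3)
3Q: (30, 3) + (11, 14). λ = (14 - 3)/(11 - 30) ≡ 11/42 mod 61. 42⁻¹ ≡ 16 (mod 61), so λ ≡ 54.
  x = λ² - 30 - 11 = 2916 - 41 ≡ 8; y = λ·(30 - 8) - 3 ≡ 26. → (8, 26)
4Q: (8, 26) + (11, 14). λ = (14 - 26)/(11 - 8) ≡ 49/3 mod 61. 3⁻¹ ≡ 41 (mod 61), so λ ≡ 57.
  x = λ² - 8 - 11 = 3249 - 19 ≡ 58; y = λ·(8 - 58) - 26 ≡ 52. → (58, 52)
5Q: (58, 52) + (11, 14). λ = (14 - 52)/(11 - 58) ≡ 23/14 mod 61. 14⁻¹ ≡ 48 (mod 61) since 14·48 = 672 ≡ 1, so λ ≡ 6.
  x = λ² - 58 - 11 = 36 - 69 ≡ 28; y = λ·(58 - 28) - 52 ≡ 6. → (28, 6)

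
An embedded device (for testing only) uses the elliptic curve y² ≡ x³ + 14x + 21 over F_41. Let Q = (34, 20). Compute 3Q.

Repeated addition: build up to 3Q.
2Q: tangent at (34, 20): λ = (3·34² + 14)/(2·20) ≡ 38/40. 40⁻¹ ≡ 40 (mod 41) since 40·40 = 1600 ≡ 1, so λ ≡ 38·40 ≡ 3.
  x = λ² - 34 - 34 = 9 - 68 ≡ 23; y = λ·(34 - 23) - 20 ≡ 13. → (23, 13)
3Q: (23, 13) + (34, 20). λ = (20 - 13)/(34 - 23) ≡ 7/11 mod 41. 11⁻¹ ≡ 15 (mod 41), so λ ≡ 23.
  x = λ² - 23 - 34 = 529 - 57 ≡ 21; y = λ·(23 - 21) - 13 ≡ 33. → (21, 33)

(21, 33)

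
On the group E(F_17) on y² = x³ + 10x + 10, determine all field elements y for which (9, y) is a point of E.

x³ + 10x + 10 = 829 ≡ 13 (mod 17).
Square roots of 13 mod 17: 8 and 9 (since 8² = 64 ≡ 13).

8, 9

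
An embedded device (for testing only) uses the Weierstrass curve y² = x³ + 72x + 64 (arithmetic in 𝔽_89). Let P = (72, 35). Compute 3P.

Repeated addition: build up to 3P.
2P: tangent at (72, 35): λ = (3·72² + 72)/(2·35) ≡ 49/70. 70⁻¹ ≡ 14 (mod 89), so λ ≡ 49·14 ≡ 63.
  x = λ² - 72 - 72 = 3969 - 144 ≡ 87; y = λ·(72 - 87) - 35 ≡ 88. → (87, 88)
3P: (87, 88) + (72, 35). λ = (35 - 88)/(72 - 87) ≡ 36/74 mod 89. 74⁻¹ ≡ 83 (mod 89), so λ ≡ 51.
  x = λ² - 87 - 72 = 2601 - 159 ≡ 39; y = λ·(87 - 39) - 88 ≡ 46. → (39, 46)

(39, 46)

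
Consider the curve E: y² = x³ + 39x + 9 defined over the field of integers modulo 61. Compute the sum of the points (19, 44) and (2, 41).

(28, 19)

(19, 44) + (2, 41). λ = (41 - 44)/(2 - 19) ≡ 58/44 mod 61. 44⁻¹ ≡ 43 (mod 61) since 44·43 = 1892 ≡ 1, so λ ≡ 54.
  x = λ² - 19 - 2 = 2916 - 21 ≡ 28; y = λ·(19 - 28) - 44 ≡ 19. → (28, 19)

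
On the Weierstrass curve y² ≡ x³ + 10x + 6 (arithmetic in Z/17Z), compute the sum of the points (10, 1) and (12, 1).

(12, 16)

(10, 1) + (12, 1). λ = (1 - 1)/(12 - 10) ≡ 0/2 mod 17. 2⁻¹ ≡ 9 (mod 17), so λ ≡ 0.
  x = λ² - 10 - 12 = 0 - 22 ≡ 12; y = λ·(10 - 12) - 1 ≡ 16. → (12, 16)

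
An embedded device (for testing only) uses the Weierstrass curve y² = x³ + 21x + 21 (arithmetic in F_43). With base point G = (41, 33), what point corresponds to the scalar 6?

(15, 20)

Repeated addition: build up to 6G.
2G: tangent at (41, 33): λ = (3·41² + 21)/(2·33) ≡ 33/23. 23⁻¹ ≡ 15 (mod 43), so λ ≡ 33·15 ≡ 22.
  x = λ² - 41 - 41 = 484 - 82 ≡ 15; y = λ·(41 - 15) - 33 ≡ 23. → (15, 23)
3G: (15, 23) + (41, 33). λ = (33 - 23)/(41 - 15) ≡ 10/26 mod 43. 26⁻¹ ≡ 5 (mod 43), so λ ≡ 7.
  x = λ² - 15 - 41 = 49 - 56 ≡ 36; y = λ·(15 - 36) - 23 ≡ 2. → (36, 2)
4G: (36, 2) + (41, 33). λ = (33 - 2)/(41 - 36) ≡ 31/5 mod 43. 5⁻¹ ≡ 26 (mod 43) since 5·26 = 130 ≡ 1, so λ ≡ 32.
  x = λ² - 36 - 41 = 1024 - 77 ≡ 1; y = λ·(36 - 1) - 2 ≡ 0. → (1, 0)
5G: (1, 0) + (41, 33). λ = (33 - 0)/(41 - 1) ≡ 33/40 mod 43. 40⁻¹ ≡ 14 (mod 43) since 40·14 = 560 ≡ 1, so λ ≡ 32.
  x = λ² - 1 - 41 = 1024 - 42 ≡ 36; y = λ·(1 - 36) - 0 ≡ 41. → (36, 41)
6G: (36, 41) + (41, 33). λ = (33 - 41)/(41 - 36) ≡ 35/5 mod 43. 5⁻¹ ≡ 26 (mod 43), so λ ≡ 7.
  x = λ² - 36 - 41 = 49 - 77 ≡ 15; y = λ·(36 - 15) - 41 ≡ 20. → (15, 20)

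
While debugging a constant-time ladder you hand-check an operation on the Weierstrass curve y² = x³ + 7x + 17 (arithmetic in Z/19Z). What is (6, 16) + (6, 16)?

tangent at (6, 16): λ = (3·6² + 7)/(2·16) ≡ 1/13. 13⁻¹ ≡ 3 (mod 19), so λ ≡ 1·3 ≡ 3.
  x = λ² - 6 - 6 = 9 - 12 ≡ 16; y = λ·(6 - 16) - 16 ≡ 11. → (16, 11)

(16, 11)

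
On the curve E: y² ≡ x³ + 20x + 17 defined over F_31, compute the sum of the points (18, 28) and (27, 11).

(11, 7)

(18, 28) + (27, 11). λ = (11 - 28)/(27 - 18) ≡ 14/9 mod 31. 9⁻¹ ≡ 7 (mod 31) since 9·7 = 63 ≡ 1, so λ ≡ 5.
  x = λ² - 18 - 27 = 25 - 45 ≡ 11; y = λ·(18 - 11) - 28 ≡ 7. → (11, 7)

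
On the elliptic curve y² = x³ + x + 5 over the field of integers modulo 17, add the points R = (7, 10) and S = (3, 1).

(11, 15)

(7, 10) + (3, 1). λ = (1 - 10)/(3 - 7) ≡ 8/13 mod 17. 13⁻¹ ≡ 4 (mod 17), so λ ≡ 15.
  x = λ² - 7 - 3 = 225 - 10 ≡ 11; y = λ·(7 - 11) - 10 ≡ 15. → (11, 15)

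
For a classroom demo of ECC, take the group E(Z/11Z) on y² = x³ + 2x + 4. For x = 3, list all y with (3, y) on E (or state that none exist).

2, 9

x³ + 2x + 4 = 37 ≡ 4 (mod 11).
Square roots of 4 mod 11: 2 and 9 (since 2² = 4 ≡ 4).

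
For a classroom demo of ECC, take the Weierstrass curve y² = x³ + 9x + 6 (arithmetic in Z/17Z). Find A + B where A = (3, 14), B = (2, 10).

(3, 14) + (2, 10). λ = (10 - 14)/(2 - 3) ≡ 13/16 mod 17. 16⁻¹ ≡ 16 (mod 17) since 16·16 = 256 ≡ 1, so λ ≡ 4.
  x = λ² - 3 - 2 = 16 - 5 ≡ 11; y = λ·(3 - 11) - 14 ≡ 5. → (11, 5)

(11, 5)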